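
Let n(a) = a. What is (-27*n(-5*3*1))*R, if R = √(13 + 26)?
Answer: 405*√39 ≈ 2529.2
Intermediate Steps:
R = √39 ≈ 6.2450
(-27*n(-5*3*1))*R = (-27*(-5*3))*√39 = (-(-405))*√39 = (-27*(-15))*√39 = 405*√39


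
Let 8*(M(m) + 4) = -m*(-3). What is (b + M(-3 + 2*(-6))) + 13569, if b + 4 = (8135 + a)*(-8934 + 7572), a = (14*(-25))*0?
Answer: -88530517/8 ≈ -1.1066e+7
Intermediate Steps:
M(m) = -4 + 3*m/8 (M(m) = -4 + (-m*(-3))/8 = -4 + (3*m)/8 = -4 + 3*m/8)
a = 0 (a = -350*0 = 0)
b = -11079874 (b = -4 + (8135 + 0)*(-8934 + 7572) = -4 + 8135*(-1362) = -4 - 11079870 = -11079874)
(b + M(-3 + 2*(-6))) + 13569 = (-11079874 + (-4 + 3*(-3 + 2*(-6))/8)) + 13569 = (-11079874 + (-4 + 3*(-3 - 12)/8)) + 13569 = (-11079874 + (-4 + (3/8)*(-15))) + 13569 = (-11079874 + (-4 - 45/8)) + 13569 = (-11079874 - 77/8) + 13569 = -88639069/8 + 13569 = -88530517/8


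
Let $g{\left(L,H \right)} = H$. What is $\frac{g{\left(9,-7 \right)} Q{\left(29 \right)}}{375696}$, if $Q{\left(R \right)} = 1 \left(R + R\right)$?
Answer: $- \frac{203}{187848} \approx -0.0010807$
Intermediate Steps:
$Q{\left(R \right)} = 2 R$ ($Q{\left(R \right)} = 1 \cdot 2 R = 2 R$)
$\frac{g{\left(9,-7 \right)} Q{\left(29 \right)}}{375696} = \frac{\left(-7\right) 2 \cdot 29}{375696} = \left(-7\right) 58 \cdot \frac{1}{375696} = \left(-406\right) \frac{1}{375696} = - \frac{203}{187848}$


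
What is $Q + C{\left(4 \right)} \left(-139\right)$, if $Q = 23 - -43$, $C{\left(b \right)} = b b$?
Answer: $-2158$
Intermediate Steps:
$C{\left(b \right)} = b^{2}$
$Q = 66$ ($Q = 23 + 43 = 66$)
$Q + C{\left(4 \right)} \left(-139\right) = 66 + 4^{2} \left(-139\right) = 66 + 16 \left(-139\right) = 66 - 2224 = -2158$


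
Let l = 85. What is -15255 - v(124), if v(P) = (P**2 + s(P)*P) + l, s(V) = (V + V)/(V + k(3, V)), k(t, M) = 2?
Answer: -1950484/63 ≈ -30960.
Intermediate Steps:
s(V) = 2*V/(2 + V) (s(V) = (V + V)/(V + 2) = (2*V)/(2 + V) = 2*V/(2 + V))
v(P) = 85 + P**2 + 2*P**2/(2 + P) (v(P) = (P**2 + (2*P/(2 + P))*P) + 85 = (P**2 + 2*P**2/(2 + P)) + 85 = 85 + P**2 + 2*P**2/(2 + P))
-15255 - v(124) = -15255 - (2*124**2 + (2 + 124)*(85 + 124**2))/(2 + 124) = -15255 - (2*15376 + 126*(85 + 15376))/126 = -15255 - (30752 + 126*15461)/126 = -15255 - (30752 + 1948086)/126 = -15255 - 1978838/126 = -15255 - 1*989419/63 = -15255 - 989419/63 = -1950484/63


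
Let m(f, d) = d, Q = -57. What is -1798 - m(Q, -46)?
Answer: -1752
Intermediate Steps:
-1798 - m(Q, -46) = -1798 - 1*(-46) = -1798 + 46 = -1752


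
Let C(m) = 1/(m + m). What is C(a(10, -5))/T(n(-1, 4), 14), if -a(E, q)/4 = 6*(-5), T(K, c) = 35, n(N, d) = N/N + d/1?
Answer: 1/8400 ≈ 0.00011905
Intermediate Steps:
n(N, d) = 1 + d (n(N, d) = 1 + d*1 = 1 + d)
a(E, q) = 120 (a(E, q) = -24*(-5) = -4*(-30) = 120)
C(m) = 1/(2*m)
C(a(10, -5))/T(n(-1, 4), 14) = ((½)/120)/35 = ((½)*(1/120))*(1/35) = (1/240)*(1/35) = 1/8400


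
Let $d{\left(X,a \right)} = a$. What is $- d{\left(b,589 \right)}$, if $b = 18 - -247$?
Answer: $-589$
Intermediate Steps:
$b = 265$ ($b = 18 + 247 = 265$)
$- d{\left(b,589 \right)} = \left(-1\right) 589 = -589$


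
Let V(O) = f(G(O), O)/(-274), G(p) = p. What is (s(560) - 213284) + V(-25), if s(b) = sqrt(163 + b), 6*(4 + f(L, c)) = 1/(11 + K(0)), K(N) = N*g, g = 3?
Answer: -3857027593/18084 + sqrt(723) ≈ -2.1326e+5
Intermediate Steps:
K(N) = 3*N (K(N) = N*3 = 3*N)
f(L, c) = -263/66 (f(L, c) = -4 + 1/(6*(11 + 3*0)) = -4 + 1/(6*(11 + 0)) = -4 + (1/6)/11 = -4 + (1/6)*(1/11) = -4 + 1/66 = -263/66)
V(O) = 263/18084 (V(O) = -263/66/(-274) = -263/66*(-1/274) = 263/18084)
(s(560) - 213284) + V(-25) = (sqrt(163 + 560) - 213284) + 263/18084 = (sqrt(723) - 213284) + 263/18084 = (-213284 + sqrt(723)) + 263/18084 = -3857027593/18084 + sqrt(723)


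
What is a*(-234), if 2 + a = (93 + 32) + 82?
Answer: -47970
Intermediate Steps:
a = 205 (a = -2 + ((93 + 32) + 82) = -2 + (125 + 82) = -2 + 207 = 205)
a*(-234) = 205*(-234) = -47970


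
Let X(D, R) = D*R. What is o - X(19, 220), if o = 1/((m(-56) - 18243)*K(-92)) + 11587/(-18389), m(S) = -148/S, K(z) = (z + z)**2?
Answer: -332327958688531763/79492313442080 ≈ -4180.6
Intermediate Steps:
K(z) = 4*z**2 (K(z) = (2*z)**2 = 4*z**2)
o = -50088500637363/79492313442080 (o = 1/((-148/(-56) - 18243)*((4*(-92)**2))) + 11587/(-18389) = 1/((-148*(-1/56) - 18243)*((4*8464))) + 11587*(-1/18389) = 1/((37/14 - 18243)*33856) - 11587/18389 = (1/33856)/(-255365/14) - 11587/18389 = -14/255365*1/33856 - 11587/18389 = -7/4322818720 - 11587/18389 = -50088500637363/79492313442080 ≈ -0.63011)
o - X(19, 220) = -50088500637363/79492313442080 - 19*220 = -50088500637363/79492313442080 - 1*4180 = -50088500637363/79492313442080 - 4180 = -332327958688531763/79492313442080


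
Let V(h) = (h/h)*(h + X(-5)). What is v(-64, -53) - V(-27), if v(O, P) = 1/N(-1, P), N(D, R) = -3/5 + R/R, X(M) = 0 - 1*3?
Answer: 65/2 ≈ 32.500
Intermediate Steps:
X(M) = -3 (X(M) = 0 - 3 = -3)
N(D, R) = 2/5 (N(D, R) = -3*1/5 + 1 = -3/5 + 1 = 2/5)
V(h) = -3 + h (V(h) = (h/h)*(h - 3) = 1*(-3 + h) = -3 + h)
v(O, P) = 5/2 (v(O, P) = 1/(2/5) = 5/2)
v(-64, -53) - V(-27) = 5/2 - (-3 - 27) = 5/2 - 1*(-30) = 5/2 + 30 = 65/2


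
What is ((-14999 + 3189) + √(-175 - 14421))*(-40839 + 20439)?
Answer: 240924000 - 40800*I*√3649 ≈ 2.4092e+8 - 2.4646e+6*I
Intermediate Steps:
((-14999 + 3189) + √(-175 - 14421))*(-40839 + 20439) = (-11810 + √(-14596))*(-20400) = (-11810 + 2*I*√3649)*(-20400) = 240924000 - 40800*I*√3649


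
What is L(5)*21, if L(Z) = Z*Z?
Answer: 525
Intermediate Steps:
L(Z) = Z²
L(5)*21 = 5²*21 = 25*21 = 525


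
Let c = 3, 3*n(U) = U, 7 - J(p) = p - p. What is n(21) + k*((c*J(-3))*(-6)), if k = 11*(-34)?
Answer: 47131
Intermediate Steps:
J(p) = 7 (J(p) = 7 - (p - p) = 7 - 1*0 = 7 + 0 = 7)
n(U) = U/3
k = -374
n(21) + k*((c*J(-3))*(-6)) = (⅓)*21 - 374*3*7*(-6) = 7 - 7854*(-6) = 7 - 374*(-126) = 7 + 47124 = 47131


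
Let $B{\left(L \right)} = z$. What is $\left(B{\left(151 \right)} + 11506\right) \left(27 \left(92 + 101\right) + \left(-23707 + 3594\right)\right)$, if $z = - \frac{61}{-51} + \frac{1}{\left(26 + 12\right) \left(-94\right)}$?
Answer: $- \frac{15619448392723}{91086} \approx -1.7148 \cdot 10^{8}$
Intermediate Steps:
$z = \frac{217841}{182172}$ ($z = \left(-61\right) \left(- \frac{1}{51}\right) + \frac{1}{38} \left(- \frac{1}{94}\right) = \frac{61}{51} + \frac{1}{38} \left(- \frac{1}{94}\right) = \frac{61}{51} - \frac{1}{3572} = \frac{217841}{182172} \approx 1.1958$)
$B{\left(L \right)} = \frac{217841}{182172}$
$\left(B{\left(151 \right)} + 11506\right) \left(27 \left(92 + 101\right) + \left(-23707 + 3594\right)\right) = \left(\frac{217841}{182172} + 11506\right) \left(27 \left(92 + 101\right) + \left(-23707 + 3594\right)\right) = \frac{2096288873 \left(27 \cdot 193 - 20113\right)}{182172} = \frac{2096288873 \left(5211 - 20113\right)}{182172} = \frac{2096288873}{182172} \left(-14902\right) = - \frac{15619448392723}{91086}$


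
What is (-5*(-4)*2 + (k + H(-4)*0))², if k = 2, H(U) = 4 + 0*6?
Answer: 1764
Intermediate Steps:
H(U) = 4 (H(U) = 4 + 0 = 4)
(-5*(-4)*2 + (k + H(-4)*0))² = (-5*(-4)*2 + (2 + 4*0))² = (20*2 + (2 + 0))² = (40 + 2)² = 42² = 1764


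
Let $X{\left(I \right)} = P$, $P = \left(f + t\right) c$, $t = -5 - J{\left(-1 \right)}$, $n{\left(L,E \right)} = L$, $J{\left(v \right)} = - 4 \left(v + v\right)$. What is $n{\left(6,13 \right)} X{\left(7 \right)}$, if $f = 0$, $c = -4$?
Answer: $312$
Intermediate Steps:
$J{\left(v \right)} = - 8 v$ ($J{\left(v \right)} = - 4 \cdot 2 v = - 8 v$)
$t = -13$ ($t = -5 - \left(-8\right) \left(-1\right) = -5 - 8 = -13$)
$P = 52$ ($P = \left(0 - 13\right) \left(-4\right) = \left(-13\right) \left(-4\right) = 52$)
$X{\left(I \right)} = 52$
$n{\left(6,13 \right)} X{\left(7 \right)} = 6 \cdot 52 = 312$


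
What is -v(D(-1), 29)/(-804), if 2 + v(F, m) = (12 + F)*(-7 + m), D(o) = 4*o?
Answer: 29/134 ≈ 0.21642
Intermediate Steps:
v(F, m) = -2 + (-7 + m)*(12 + F) (v(F, m) = -2 + (12 + F)*(-7 + m) = -2 + (-7 + m)*(12 + F))
-v(D(-1), 29)/(-804) = -(-86 - 28*(-1) + 12*29 + (4*(-1))*29)/(-804) = -(-86 - 7*(-4) + 348 - 4*29)*(-1)/804 = -(-86 + 28 + 348 - 116)*(-1)/804 = -174*(-1)/804 = -1*(-29/134) = 29/134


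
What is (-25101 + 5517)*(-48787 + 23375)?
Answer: 497668608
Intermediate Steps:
(-25101 + 5517)*(-48787 + 23375) = -19584*(-25412) = 497668608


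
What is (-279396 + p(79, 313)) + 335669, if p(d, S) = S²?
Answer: 154242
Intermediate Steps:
(-279396 + p(79, 313)) + 335669 = (-279396 + 313²) + 335669 = (-279396 + 97969) + 335669 = -181427 + 335669 = 154242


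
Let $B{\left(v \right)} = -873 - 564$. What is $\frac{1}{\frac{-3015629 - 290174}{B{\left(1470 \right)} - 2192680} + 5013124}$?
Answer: $\frac{2194117}{10999383897311} \approx 1.9948 \cdot 10^{-7}$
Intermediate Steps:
$B{\left(v \right)} = -1437$
$\frac{1}{\frac{-3015629 - 290174}{B{\left(1470 \right)} - 2192680} + 5013124} = \frac{1}{\frac{-3015629 - 290174}{-1437 - 2192680} + 5013124} = \frac{1}{- \frac{3305803}{-2194117} + 5013124} = \frac{1}{\left(-3305803\right) \left(- \frac{1}{2194117}\right) + 5013124} = \frac{1}{\frac{3305803}{2194117} + 5013124} = \frac{1}{\frac{10999383897311}{2194117}} = \frac{2194117}{10999383897311}$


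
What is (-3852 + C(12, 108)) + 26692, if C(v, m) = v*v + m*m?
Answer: 34648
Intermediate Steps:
C(v, m) = m**2 + v**2 (C(v, m) = v**2 + m**2 = m**2 + v**2)
(-3852 + C(12, 108)) + 26692 = (-3852 + (108**2 + 12**2)) + 26692 = (-3852 + (11664 + 144)) + 26692 = (-3852 + 11808) + 26692 = 7956 + 26692 = 34648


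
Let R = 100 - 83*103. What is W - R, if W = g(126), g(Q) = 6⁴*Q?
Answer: 171745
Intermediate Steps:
R = -8449 (R = 100 - 8549 = -8449)
g(Q) = 1296*Q
W = 163296 (W = 1296*126 = 163296)
W - R = 163296 - 1*(-8449) = 163296 + 8449 = 171745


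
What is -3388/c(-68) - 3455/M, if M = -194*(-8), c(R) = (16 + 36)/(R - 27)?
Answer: 124836765/20176 ≈ 6187.4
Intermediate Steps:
c(R) = 52/(-27 + R)
M = 1552
-3388/c(-68) - 3455/M = -3388/(52/(-27 - 68)) - 3455/1552 = -3388/(52/(-95)) - 3455*1/1552 = -3388/(52*(-1/95)) - 3455/1552 = -3388/(-52/95) - 3455/1552 = -3388*(-95/52) - 3455/1552 = 80465/13 - 3455/1552 = 124836765/20176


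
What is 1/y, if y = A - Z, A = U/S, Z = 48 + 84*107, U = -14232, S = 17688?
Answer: -737/6660125 ≈ -0.00011066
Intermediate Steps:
Z = 9036 (Z = 48 + 8988 = 9036)
A = -593/737 (A = -14232/17688 = -14232*1/17688 = -593/737 ≈ -0.80461)
y = -6660125/737 (y = -593/737 - 1*9036 = -593/737 - 9036 = -6660125/737 ≈ -9036.8)
1/y = 1/(-6660125/737) = -737/6660125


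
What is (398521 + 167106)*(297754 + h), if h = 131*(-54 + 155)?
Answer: 175901512595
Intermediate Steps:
h = 13231 (h = 131*101 = 13231)
(398521 + 167106)*(297754 + h) = (398521 + 167106)*(297754 + 13231) = 565627*310985 = 175901512595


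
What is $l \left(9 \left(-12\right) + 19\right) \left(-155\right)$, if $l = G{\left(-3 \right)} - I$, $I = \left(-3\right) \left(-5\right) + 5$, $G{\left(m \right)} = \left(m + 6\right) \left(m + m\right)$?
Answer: $-524210$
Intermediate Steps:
$G{\left(m \right)} = 2 m \left(6 + m\right)$ ($G{\left(m \right)} = \left(6 + m\right) 2 m = 2 m \left(6 + m\right)$)
$I = 20$ ($I = 15 + 5 = 20$)
$l = -38$ ($l = 2 \left(-3\right) \left(6 - 3\right) - 20 = 2 \left(-3\right) 3 - 20 = -18 - 20 = -38$)
$l \left(9 \left(-12\right) + 19\right) \left(-155\right) = - 38 \left(9 \left(-12\right) + 19\right) \left(-155\right) = - 38 \left(-108 + 19\right) \left(-155\right) = - 38 \left(\left(-89\right) \left(-155\right)\right) = \left(-38\right) 13795 = -524210$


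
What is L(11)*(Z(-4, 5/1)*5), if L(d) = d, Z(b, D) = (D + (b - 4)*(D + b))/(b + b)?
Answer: 165/8 ≈ 20.625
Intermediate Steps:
Z(b, D) = (D + (-4 + b)*(D + b))/(2*b) (Z(b, D) = (D + (-4 + b)*(D + b))/((2*b)) = (D + (-4 + b)*(D + b))*(1/(2*b)) = (D + (-4 + b)*(D + b))/(2*b))
L(11)*(Z(-4, 5/1)*5) = 11*(((½)*(-15/1 - 4*(-4 + 5/1 - 4))/(-4))*5) = 11*(((½)*(-¼)*(-15 - 4*(-4 + 5*1 - 4)))*5) = 11*(((½)*(-¼)*(-3*5 - 4*(-4 + 5 - 4)))*5) = 11*(((½)*(-¼)*(-15 - 4*(-3)))*5) = 11*(((½)*(-¼)*(-15 + 12))*5) = 11*(((½)*(-¼)*(-3))*5) = 11*((3/8)*5) = 11*(15/8) = 165/8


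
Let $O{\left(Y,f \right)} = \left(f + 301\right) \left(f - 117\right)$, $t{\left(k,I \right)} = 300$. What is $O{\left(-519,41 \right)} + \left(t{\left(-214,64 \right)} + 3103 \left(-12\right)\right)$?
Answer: $-62928$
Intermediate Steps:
$O{\left(Y,f \right)} = \left(-117 + f\right) \left(301 + f\right)$ ($O{\left(Y,f \right)} = \left(301 + f\right) \left(-117 + f\right) = \left(-117 + f\right) \left(301 + f\right)$)
$O{\left(-519,41 \right)} + \left(t{\left(-214,64 \right)} + 3103 \left(-12\right)\right) = \left(-35217 + 41^{2} + 184 \cdot 41\right) + \left(300 + 3103 \left(-12\right)\right) = \left(-35217 + 1681 + 7544\right) + \left(300 - 37236\right) = -25992 - 36936 = -62928$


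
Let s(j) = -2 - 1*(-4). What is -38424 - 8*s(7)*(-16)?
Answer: -38168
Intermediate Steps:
s(j) = 2 (s(j) = -2 + 4 = 2)
-38424 - 8*s(7)*(-16) = -38424 - 8*2*(-16) = -38424 - 16*(-16) = -38424 + 256 = -38168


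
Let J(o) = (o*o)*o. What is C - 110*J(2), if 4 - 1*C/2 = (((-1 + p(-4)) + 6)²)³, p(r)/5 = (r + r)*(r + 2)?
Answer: -754299032122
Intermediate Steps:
p(r) = 10*r*(2 + r) (p(r) = 5*((r + r)*(r + 2)) = 5*((2*r)*(2 + r)) = 5*(2*r*(2 + r)) = 10*r*(2 + r))
J(o) = o³ (J(o) = o²*o = o³)
C = -754299031242 (C = 8 - 2*((-1 + 10*(-4)*(2 - 4)) + 6)⁶ = 8 - 2*((-1 + 10*(-4)*(-2)) + 6)⁶ = 8 - 2*((-1 + 80) + 6)⁶ = 8 - 2*(79 + 6)⁶ = 8 - 2*(85²)³ = 8 - 2*7225³ = 8 - 2*377149515625 = 8 - 754299031250 = -754299031242)
C - 110*J(2) = -754299031242 - 110*2³ = -754299031242 - 110*8 = -754299031242 - 880 = -754299032122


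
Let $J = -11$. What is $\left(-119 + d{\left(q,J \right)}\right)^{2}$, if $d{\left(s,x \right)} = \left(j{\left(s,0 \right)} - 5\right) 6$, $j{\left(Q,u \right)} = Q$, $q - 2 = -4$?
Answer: $25921$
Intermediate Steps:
$q = -2$ ($q = 2 - 4 = -2$)
$d{\left(s,x \right)} = -30 + 6 s$ ($d{\left(s,x \right)} = \left(s - 5\right) 6 = \left(-5 + s\right) 6 = -30 + 6 s$)
$\left(-119 + d{\left(q,J \right)}\right)^{2} = \left(-119 + \left(-30 + 6 \left(-2\right)\right)\right)^{2} = \left(-119 - 42\right)^{2} = \left(-161\right)^{2} = 25921$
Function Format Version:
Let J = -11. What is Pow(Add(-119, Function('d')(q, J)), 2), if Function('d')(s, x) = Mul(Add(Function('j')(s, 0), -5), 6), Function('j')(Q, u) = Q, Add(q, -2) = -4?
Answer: 25921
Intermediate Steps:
q = -2 (q = Add(2, -4) = -2)
Function('d')(s, x) = Add(-30, Mul(6, s)) (Function('d')(s, x) = Mul(Add(s, -5), 6) = Mul(Add(-5, s), 6) = Add(-30, Mul(6, s)))
Pow(Add(-119, Function('d')(q, J)), 2) = Pow(Add(-119, Add(-30, Mul(6, -2))), 2) = Pow(Add(-119, Add(-30, -12)), 2) = Pow(Add(-119, -42), 2) = Pow(-161, 2) = 25921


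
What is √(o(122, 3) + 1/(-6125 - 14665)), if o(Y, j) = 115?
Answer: √5522861190/6930 ≈ 10.724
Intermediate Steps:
√(o(122, 3) + 1/(-6125 - 14665)) = √(115 + 1/(-6125 - 14665)) = √(115 + 1/(-20790)) = √(115 - 1/20790) = √(2390849/20790) = √5522861190/6930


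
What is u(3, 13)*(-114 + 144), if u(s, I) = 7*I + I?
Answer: 3120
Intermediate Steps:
u(s, I) = 8*I
u(3, 13)*(-114 + 144) = (8*13)*(-114 + 144) = 104*30 = 3120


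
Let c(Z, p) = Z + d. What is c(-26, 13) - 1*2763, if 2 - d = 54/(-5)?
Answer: -13881/5 ≈ -2776.2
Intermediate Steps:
d = 64/5 (d = 2 - 54/(-5) = 2 - 54*(-1)/5 = 2 - 1*(-54/5) = 2 + 54/5 = 64/5 ≈ 12.800)
c(Z, p) = 64/5 + Z (c(Z, p) = Z + 64/5 = 64/5 + Z)
c(-26, 13) - 1*2763 = (64/5 - 26) - 1*2763 = -66/5 - 2763 = -13881/5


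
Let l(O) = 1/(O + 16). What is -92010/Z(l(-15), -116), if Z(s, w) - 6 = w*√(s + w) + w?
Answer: 506055/77977 - 533658*I*√115/77977 ≈ 6.4898 - 73.391*I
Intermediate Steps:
l(O) = 1/(16 + O)
Z(s, w) = 6 + w + w*√(s + w) (Z(s, w) = 6 + (w*√(s + w) + w) = 6 + (w + w*√(s + w)) = 6 + w + w*√(s + w))
-92010/Z(l(-15), -116) = -92010/(6 - 116 - 116*√(1/(16 - 15) - 116)) = -92010/(6 - 116 - 116*√(1/1 - 116)) = -92010/(6 - 116 - 116*√(1 - 116)) = -92010/(6 - 116 - 116*I*√115) = -92010/(-110 - 116*I*√115)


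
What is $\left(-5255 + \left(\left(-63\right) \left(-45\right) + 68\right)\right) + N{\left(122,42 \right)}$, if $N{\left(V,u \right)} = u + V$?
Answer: $-2188$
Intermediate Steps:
$N{\left(V,u \right)} = V + u$
$\left(-5255 + \left(\left(-63\right) \left(-45\right) + 68\right)\right) + N{\left(122,42 \right)} = \left(-5255 + \left(\left(-63\right) \left(-45\right) + 68\right)\right) + \left(122 + 42\right) = \left(-5255 + \left(2835 + 68\right)\right) + 164 = \left(-5255 + 2903\right) + 164 = -2352 + 164 = -2188$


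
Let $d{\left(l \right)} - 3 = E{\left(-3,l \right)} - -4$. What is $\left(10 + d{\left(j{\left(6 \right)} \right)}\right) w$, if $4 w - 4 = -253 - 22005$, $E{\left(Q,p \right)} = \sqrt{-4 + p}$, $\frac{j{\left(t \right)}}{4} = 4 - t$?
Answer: $- \frac{189159}{2} - 11127 i \sqrt{3} \approx -94580.0 - 19273.0 i$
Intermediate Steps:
$j{\left(t \right)} = 16 - 4 t$ ($j{\left(t \right)} = 4 \left(4 - t\right) = 16 - 4 t$)
$d{\left(l \right)} = 7 + \sqrt{-4 + l}$ ($d{\left(l \right)} = 3 + \left(\sqrt{-4 + l} - -4\right) = 3 + \left(\sqrt{-4 + l} + 4\right) = 3 + \left(4 + \sqrt{-4 + l}\right) = 7 + \sqrt{-4 + l}$)
$w = - \frac{11127}{2}$ ($w = 1 + \frac{-253 - 22005}{4} = 1 + \frac{1}{4} \left(-22258\right) = 1 - \frac{11129}{2} = - \frac{11127}{2} \approx -5563.5$)
$\left(10 + d{\left(j{\left(6 \right)} \right)}\right) w = \left(10 + \left(7 + \sqrt{-4 + \left(16 - 24\right)}\right)\right) \left(- \frac{11127}{2}\right) = \left(10 + \left(7 + \sqrt{-4 - 8}\right)\right) \left(- \frac{11127}{2}\right) = \left(10 + \left(7 + \sqrt{-12}\right)\right) \left(- \frac{11127}{2}\right) = \left(10 + \left(7 + 2 i \sqrt{3}\right)\right) \left(- \frac{11127}{2}\right) = \left(17 + 2 i \sqrt{3}\right) \left(- \frac{11127}{2}\right) = - \frac{189159}{2} - 11127 i \sqrt{3}$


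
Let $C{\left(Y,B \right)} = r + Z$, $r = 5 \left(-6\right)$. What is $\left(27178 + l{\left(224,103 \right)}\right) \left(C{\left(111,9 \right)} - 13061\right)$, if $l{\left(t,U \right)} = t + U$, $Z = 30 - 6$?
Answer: $-359407835$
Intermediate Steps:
$Z = 24$ ($Z = 30 - 6 = 24$)
$r = -30$
$l{\left(t,U \right)} = U + t$
$C{\left(Y,B \right)} = -6$ ($C{\left(Y,B \right)} = -30 + 24 = -6$)
$\left(27178 + l{\left(224,103 \right)}\right) \left(C{\left(111,9 \right)} - 13061\right) = \left(27178 + \left(103 + 224\right)\right) \left(-6 - 13061\right) = \left(27178 + 327\right) \left(-13067\right) = 27505 \left(-13067\right) = -359407835$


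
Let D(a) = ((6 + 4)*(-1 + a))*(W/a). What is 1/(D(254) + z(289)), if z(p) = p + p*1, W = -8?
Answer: 127/63286 ≈ 0.0020068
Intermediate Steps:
z(p) = 2*p (z(p) = p + p = 2*p)
D(a) = -8*(-10 + 10*a)/a (D(a) = ((6 + 4)*(-1 + a))*(-8/a) = (10*(-1 + a))*(-8/a) = (-10 + 10*a)*(-8/a) = -8*(-10 + 10*a)/a)
1/(D(254) + z(289)) = 1/((-80 + 80/254) + 2*289) = 1/((-80 + 80*(1/254)) + 578) = 1/((-80 + 40/127) + 578) = 1/(-10120/127 + 578) = 1/(63286/127) = 127/63286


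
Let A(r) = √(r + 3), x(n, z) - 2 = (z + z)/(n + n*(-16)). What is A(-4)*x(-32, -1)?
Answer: 479*I/240 ≈ 1.9958*I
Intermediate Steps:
x(n, z) = 2 - 2*z/(15*n) (x(n, z) = 2 + (z + z)/(n + n*(-16)) = 2 + (2*z)/(n - 16*n) = 2 + (2*z)/((-15*n)) = 2 + (2*z)*(-1/(15*n)) = 2 - 2*z/(15*n))
A(r) = √(3 + r)
A(-4)*x(-32, -1) = √(3 - 4)*(2 - 2/15*(-1)/(-32)) = √(-1)*(2 - 2/15*(-1)*(-1/32)) = I*(2 - 1/240) = I*(479/240) = 479*I/240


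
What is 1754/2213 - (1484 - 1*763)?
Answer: -1593819/2213 ≈ -720.21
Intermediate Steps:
1754/2213 - (1484 - 1*763) = 1754*(1/2213) - (1484 - 763) = 1754/2213 - 1*721 = 1754/2213 - 721 = -1593819/2213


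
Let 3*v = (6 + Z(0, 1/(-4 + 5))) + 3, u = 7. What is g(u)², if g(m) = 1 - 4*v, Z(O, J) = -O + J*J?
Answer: 1369/9 ≈ 152.11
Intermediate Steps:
Z(O, J) = J² - O (Z(O, J) = -O + J² = J² - O)
v = 10/3 (v = ((6 + ((1/(-4 + 5))² - 1*0)) + 3)/3 = ((6 + ((1/1)² + 0)) + 3)/3 = ((6 + (1² + 0)) + 3)/3 = ((6 + (1 + 0)) + 3)/3 = ((6 + 1) + 3)/3 = (7 + 3)/3 = (⅓)*10 = 10/3 ≈ 3.3333)
g(m) = -37/3 (g(m) = 1 - 4*10/3 = 1 - 40/3 = -37/3)
g(u)² = (-37/3)² = 1369/9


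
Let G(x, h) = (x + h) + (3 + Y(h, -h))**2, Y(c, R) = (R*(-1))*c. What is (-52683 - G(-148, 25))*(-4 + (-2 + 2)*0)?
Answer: 1787776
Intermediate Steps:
Y(c, R) = -R*c (Y(c, R) = (-R)*c = -R*c)
G(x, h) = h + x + (3 + h**2)**2 (G(x, h) = (x + h) + (3 - (-h)*h)**2 = (h + x) + (3 + h**2)**2 = h + x + (3 + h**2)**2)
(-52683 - G(-148, 25))*(-4 + (-2 + 2)*0) = (-52683 - (25 - 148 + (3 + 25**2)**2))*(-4 + (-2 + 2)*0) = (-52683 - (25 - 148 + (3 + 625)**2))*(-4 + 0*0) = (-52683 - (25 - 148 + 628**2))*(-4 + 0) = (-52683 - (25 - 148 + 394384))*(-4) = (-52683 - 1*394261)*(-4) = (-52683 - 394261)*(-4) = -446944*(-4) = 1787776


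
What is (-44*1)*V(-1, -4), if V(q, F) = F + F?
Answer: 352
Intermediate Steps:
V(q, F) = 2*F
(-44*1)*V(-1, -4) = (-44*1)*(2*(-4)) = -44*(-8) = 352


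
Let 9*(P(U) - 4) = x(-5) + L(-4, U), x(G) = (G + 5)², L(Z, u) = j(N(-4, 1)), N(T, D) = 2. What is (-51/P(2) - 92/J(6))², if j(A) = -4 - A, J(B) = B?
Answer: 844561/900 ≈ 938.40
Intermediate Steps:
L(Z, u) = -6 (L(Z, u) = -4 - 1*2 = -4 - 2 = -6)
x(G) = (5 + G)²
P(U) = 10/3 (P(U) = 4 + ((5 - 5)² - 6)/9 = 4 + (0² - 6)/9 = 4 + (0 - 6)/9 = 4 + (⅑)*(-6) = 4 - ⅔ = 10/3)
(-51/P(2) - 92/J(6))² = (-51/10/3 - 92/6)² = (-51*3/10 - 92*⅙)² = (-153/10 - 46/3)² = (-919/30)² = 844561/900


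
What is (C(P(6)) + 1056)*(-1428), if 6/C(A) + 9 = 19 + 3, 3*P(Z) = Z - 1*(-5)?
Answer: -19612152/13 ≈ -1.5086e+6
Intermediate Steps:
P(Z) = 5/3 + Z/3 (P(Z) = (Z - 1*(-5))/3 = (Z + 5)/3 = (5 + Z)/3 = 5/3 + Z/3)
C(A) = 6/13 (C(A) = 6/(-9 + (19 + 3)) = 6/(-9 + 22) = 6/13)
(C(P(6)) + 1056)*(-1428) = (6/13 + 1056)*(-1428) = (13734/13)*(-1428) = -19612152/13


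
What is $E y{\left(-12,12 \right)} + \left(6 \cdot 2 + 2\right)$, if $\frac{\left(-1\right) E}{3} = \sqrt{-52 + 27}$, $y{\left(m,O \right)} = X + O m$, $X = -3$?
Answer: $14 + 2205 i \approx 14.0 + 2205.0 i$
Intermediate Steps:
$y{\left(m,O \right)} = -3 + O m$
$E = - 15 i$ ($E = - 3 \sqrt{-52 + 27} = - 3 \sqrt{-25} = - 3 \cdot 5 i = - 15 i \approx - 15.0 i$)
$E y{\left(-12,12 \right)} + \left(6 \cdot 2 + 2\right) = - 15 i \left(-3 + 12 \left(-12\right)\right) + \left(6 \cdot 2 + 2\right) = - 15 i \left(-3 - 144\right) + \left(12 + 2\right) = - 15 i \left(-147\right) + 14 = 2205 i + 14 = 14 + 2205 i$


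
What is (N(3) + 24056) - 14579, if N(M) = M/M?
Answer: 9478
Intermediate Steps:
N(M) = 1
(N(3) + 24056) - 14579 = (1 + 24056) - 14579 = 24057 - 14579 = 9478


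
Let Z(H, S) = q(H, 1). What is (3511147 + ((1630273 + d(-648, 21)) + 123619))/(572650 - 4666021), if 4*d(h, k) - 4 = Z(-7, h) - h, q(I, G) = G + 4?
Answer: -7020271/5457828 ≈ -1.2863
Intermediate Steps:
q(I, G) = 4 + G
Z(H, S) = 5 (Z(H, S) = 4 + 1 = 5)
d(h, k) = 9/4 - h/4 (d(h, k) = 1 + (5 - h)/4 = 1 + (5/4 - h/4) = 9/4 - h/4)
(3511147 + ((1630273 + d(-648, 21)) + 123619))/(572650 - 4666021) = (3511147 + ((1630273 + (9/4 - ¼*(-648))) + 123619))/(572650 - 4666021) = (3511147 + ((1630273 + (9/4 + 162)) + 123619))/(-4093371) = (3511147 + ((1630273 + 657/4) + 123619))*(-1/4093371) = (3511147 + (6521749/4 + 123619))*(-1/4093371) = (3511147 + 7016225/4)*(-1/4093371) = (21060813/4)*(-1/4093371) = -7020271/5457828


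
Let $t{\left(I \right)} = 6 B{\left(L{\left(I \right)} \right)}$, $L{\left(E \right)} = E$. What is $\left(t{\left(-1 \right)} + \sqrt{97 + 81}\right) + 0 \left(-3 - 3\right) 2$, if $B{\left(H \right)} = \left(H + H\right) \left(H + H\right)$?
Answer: $24 + \sqrt{178} \approx 37.342$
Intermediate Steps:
$B{\left(H \right)} = 4 H^{2}$ ($B{\left(H \right)} = 2 H 2 H = 4 H^{2}$)
$t{\left(I \right)} = 24 I^{2}$ ($t{\left(I \right)} = 6 \cdot 4 I^{2} = 24 I^{2}$)
$\left(t{\left(-1 \right)} + \sqrt{97 + 81}\right) + 0 \left(-3 - 3\right) 2 = \left(24 \left(-1\right)^{2} + \sqrt{97 + 81}\right) + 0 \left(-3 - 3\right) 2 = \left(24 \cdot 1 + \sqrt{178}\right) + 0 \left(-6\right) 2 = \left(24 + \sqrt{178}\right) + 0 \cdot 2 = \left(24 + \sqrt{178}\right) + 0 = 24 + \sqrt{178}$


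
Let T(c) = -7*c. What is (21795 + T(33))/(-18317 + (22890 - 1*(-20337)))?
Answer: 10782/12455 ≈ 0.86568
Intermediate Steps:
(21795 + T(33))/(-18317 + (22890 - 1*(-20337))) = (21795 - 7*33)/(-18317 + (22890 - 1*(-20337))) = (21795 - 231)/(-18317 + (22890 + 20337)) = 21564/(-18317 + 43227) = 21564/24910 = 21564*(1/24910) = 10782/12455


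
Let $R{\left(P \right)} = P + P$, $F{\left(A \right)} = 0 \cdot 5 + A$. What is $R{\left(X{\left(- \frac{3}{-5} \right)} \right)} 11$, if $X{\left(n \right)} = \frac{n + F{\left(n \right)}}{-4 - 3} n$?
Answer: $- \frac{396}{175} \approx -2.2629$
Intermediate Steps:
$F{\left(A \right)} = A$ ($F{\left(A \right)} = 0 + A = A$)
$X{\left(n \right)} = - \frac{2 n^{2}}{7}$ ($X{\left(n \right)} = \frac{n + n}{-4 - 3} n = \frac{2 n}{-7} n = 2 n \left(- \frac{1}{7}\right) n = - \frac{2 n}{7} n = - \frac{2 n^{2}}{7}$)
$R{\left(P \right)} = 2 P$
$R{\left(X{\left(- \frac{3}{-5} \right)} \right)} 11 = 2 \left(- \frac{2 \left(- \frac{3}{-5}\right)^{2}}{7}\right) 11 = 2 \left(- \frac{2 \left(\left(-3\right) \left(- \frac{1}{5}\right)\right)^{2}}{7}\right) 11 = 2 \left(- \frac{2 \left(\frac{3}{5}\right)^{2}}{7}\right) 11 = 2 \left(\left(- \frac{2}{7}\right) \frac{9}{25}\right) 11 = 2 \left(- \frac{18}{175}\right) 11 = \left(- \frac{36}{175}\right) 11 = - \frac{396}{175}$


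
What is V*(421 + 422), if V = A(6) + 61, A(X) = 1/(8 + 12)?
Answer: 1029303/20 ≈ 51465.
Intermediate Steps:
A(X) = 1/20
V = 1221/20 (V = 1/20 + 61 = 1221/20 ≈ 61.050)
V*(421 + 422) = 1221*(421 + 422)/20 = (1221/20)*843 = 1029303/20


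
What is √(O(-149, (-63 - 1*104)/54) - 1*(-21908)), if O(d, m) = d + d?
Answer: √21610 ≈ 147.00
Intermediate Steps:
O(d, m) = 2*d
√(O(-149, (-63 - 1*104)/54) - 1*(-21908)) = √(2*(-149) - 1*(-21908)) = √(-298 + 21908) = √21610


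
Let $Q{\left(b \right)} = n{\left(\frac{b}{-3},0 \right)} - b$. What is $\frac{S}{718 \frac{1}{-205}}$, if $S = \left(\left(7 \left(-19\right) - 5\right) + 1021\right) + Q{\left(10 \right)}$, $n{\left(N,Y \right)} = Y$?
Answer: $- \frac{178965}{718} \approx -249.25$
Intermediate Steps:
$Q{\left(b \right)} = - b$ ($Q{\left(b \right)} = 0 - b = - b$)
$S = 873$ ($S = \left(\left(7 \left(-19\right) - 5\right) + 1021\right) - 10 = \left(\left(-133 - 5\right) + 1021\right) - 10 = \left(-138 + 1021\right) - 10 = 883 - 10 = 873$)
$\frac{S}{718 \frac{1}{-205}} = \frac{873}{718 \frac{1}{-205}} = \frac{873}{718 \left(- \frac{1}{205}\right)} = \frac{873}{- \frac{718}{205}} = 873 \left(- \frac{205}{718}\right) = - \frac{178965}{718}$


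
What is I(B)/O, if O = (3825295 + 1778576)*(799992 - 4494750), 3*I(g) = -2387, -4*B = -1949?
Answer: 341/8873548803522 ≈ 3.8429e-11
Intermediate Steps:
B = 1949/4 (B = -¼*(-1949) = 1949/4 ≈ 487.25)
I(g) = -2387/3 (I(g) = (⅓)*(-2387) = -2387/3)
O = -20704947208218 (O = 5603871*(-3694758) = -20704947208218)
I(B)/O = -2387/3/(-20704947208218) = -2387/3*(-1/20704947208218) = 341/8873548803522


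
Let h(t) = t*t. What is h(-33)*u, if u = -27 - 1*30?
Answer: -62073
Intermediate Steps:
h(t) = t²
u = -57 (u = -27 - 30 = -57)
h(-33)*u = (-33)²*(-57) = 1089*(-57) = -62073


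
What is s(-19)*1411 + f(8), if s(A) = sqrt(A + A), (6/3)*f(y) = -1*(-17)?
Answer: 17/2 + 1411*I*sqrt(38) ≈ 8.5 + 8698.0*I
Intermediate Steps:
f(y) = 17/2 (f(y) = (-1*(-17))/2 = (1/2)*17 = 17/2)
s(A) = sqrt(2)*sqrt(A) (s(A) = sqrt(2*A) = sqrt(2)*sqrt(A))
s(-19)*1411 + f(8) = (sqrt(2)*sqrt(-19))*1411 + 17/2 = (sqrt(2)*(I*sqrt(19)))*1411 + 17/2 = (I*sqrt(38))*1411 + 17/2 = 1411*I*sqrt(38) + 17/2 = 17/2 + 1411*I*sqrt(38)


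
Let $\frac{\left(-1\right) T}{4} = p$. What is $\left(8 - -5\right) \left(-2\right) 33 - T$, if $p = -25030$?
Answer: $-100978$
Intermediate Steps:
$T = 100120$ ($T = \left(-4\right) \left(-25030\right) = 100120$)
$\left(8 - -5\right) \left(-2\right) 33 - T = \left(8 - -5\right) \left(-2\right) 33 - 100120 = \left(8 + 5\right) \left(-2\right) 33 - 100120 = 13 \left(-2\right) 33 - 100120 = \left(-26\right) 33 - 100120 = -858 - 100120 = -100978$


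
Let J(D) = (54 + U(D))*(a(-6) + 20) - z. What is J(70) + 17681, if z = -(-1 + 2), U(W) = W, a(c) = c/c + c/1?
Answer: 19542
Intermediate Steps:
a(c) = 1 + c (a(c) = 1 + c*1 = 1 + c)
z = -1 (z = -1*1 = -1)
J(D) = 811 + 15*D (J(D) = (54 + D)*((1 - 6) + 20) - 1*(-1) = (54 + D)*(-5 + 20) + 1 = (54 + D)*15 + 1 = (810 + 15*D) + 1 = 811 + 15*D)
J(70) + 17681 = (811 + 15*70) + 17681 = (811 + 1050) + 17681 = 1861 + 17681 = 19542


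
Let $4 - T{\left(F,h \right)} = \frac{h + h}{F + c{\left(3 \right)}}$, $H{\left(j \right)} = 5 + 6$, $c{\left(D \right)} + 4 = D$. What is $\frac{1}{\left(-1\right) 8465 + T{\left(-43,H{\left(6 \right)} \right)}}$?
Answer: $- \frac{2}{16921} \approx -0.0001182$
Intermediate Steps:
$c{\left(D \right)} = -4 + D$
$H{\left(j \right)} = 11$
$T{\left(F,h \right)} = 4 - \frac{2 h}{-1 + F}$ ($T{\left(F,h \right)} = 4 - \frac{h + h}{F + \left(-4 + 3\right)} = 4 - \frac{2 h}{F - 1} = 4 - \frac{2 h}{-1 + F}$)
$\frac{1}{\left(-1\right) 8465 + T{\left(-43,H{\left(6 \right)} \right)}} = \frac{1}{\left(-1\right) 8465 + \frac{2 \left(-2 - 11 + 2 \left(-43\right)\right)}{-1 - 43}} = \frac{1}{-8465 + \frac{2 \left(-2 - 11 - 86\right)}{-44}} = \frac{1}{-8465 + 2 \left(- \frac{1}{44}\right) \left(-99\right)} = \frac{1}{-8465 + \frac{9}{2}} = \frac{1}{- \frac{16921}{2}} = - \frac{2}{16921}$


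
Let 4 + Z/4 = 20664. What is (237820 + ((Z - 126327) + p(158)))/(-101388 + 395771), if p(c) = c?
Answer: 194291/294383 ≈ 0.65999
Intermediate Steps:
Z = 82640 (Z = -16 + 4*20664 = -16 + 82656 = 82640)
(237820 + ((Z - 126327) + p(158)))/(-101388 + 395771) = (237820 + ((82640 - 126327) + 158))/(-101388 + 395771) = (237820 + (-43687 + 158))/294383 = (237820 - 43529)*(1/294383) = 194291*(1/294383) = 194291/294383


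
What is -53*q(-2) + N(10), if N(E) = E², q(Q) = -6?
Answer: 418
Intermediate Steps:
-53*q(-2) + N(10) = -53*(-6) + 10² = 318 + 100 = 418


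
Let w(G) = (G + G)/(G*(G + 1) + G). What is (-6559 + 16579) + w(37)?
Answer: 390782/39 ≈ 10020.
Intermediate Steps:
w(G) = 2*G/(G + G*(1 + G)) (w(G) = (2*G)/(G*(1 + G) + G) = (2*G)/(G + G*(1 + G)) = 2*G/(G + G*(1 + G)))
(-6559 + 16579) + w(37) = (-6559 + 16579) + 2/(2 + 37) = 10020 + 2/39 = 390782/39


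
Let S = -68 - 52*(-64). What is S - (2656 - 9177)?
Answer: 9781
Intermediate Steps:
S = 3260 (S = -68 + 3328 = 3260)
S - (2656 - 9177) = 3260 - (2656 - 9177) = 3260 - 1*(-6521) = 3260 + 6521 = 9781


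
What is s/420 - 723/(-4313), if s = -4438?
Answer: -1345531/129390 ≈ -10.399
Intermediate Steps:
s/420 - 723/(-4313) = -4438/420 - 723/(-4313) = -4438*1/420 - 723*(-1/4313) = -317/30 + 723/4313 = -1345531/129390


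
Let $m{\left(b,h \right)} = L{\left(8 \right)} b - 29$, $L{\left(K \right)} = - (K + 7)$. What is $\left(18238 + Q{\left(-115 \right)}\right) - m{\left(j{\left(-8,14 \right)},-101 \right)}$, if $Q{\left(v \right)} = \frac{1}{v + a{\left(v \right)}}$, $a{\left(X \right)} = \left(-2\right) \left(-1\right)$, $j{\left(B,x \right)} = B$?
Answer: $\frac{2050610}{113} \approx 18147.0$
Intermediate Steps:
$a{\left(X \right)} = 2$
$L{\left(K \right)} = -7 - K$ ($L{\left(K \right)} = - (7 + K) = -7 - K$)
$Q{\left(v \right)} = \frac{1}{2 + v}$ ($Q{\left(v \right)} = \frac{1}{v + 2} = \frac{1}{2 + v}$)
$m{\left(b,h \right)} = -29 - 15 b$ ($m{\left(b,h \right)} = \left(-7 - 8\right) b - 29 = - 15 b - 29 = -29 - 15 b$)
$\left(18238 + Q{\left(-115 \right)}\right) - m{\left(j{\left(-8,14 \right)},-101 \right)} = \left(18238 + \frac{1}{2 - 115}\right) - \left(-29 - -120\right) = \left(18238 + \frac{1}{-113}\right) - \left(-29 + 120\right) = \left(18238 - \frac{1}{113}\right) - 91 = \frac{2060893}{113} - 91 = \frac{2050610}{113}$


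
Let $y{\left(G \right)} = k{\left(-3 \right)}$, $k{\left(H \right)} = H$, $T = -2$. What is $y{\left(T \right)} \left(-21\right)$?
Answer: $63$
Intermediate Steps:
$y{\left(G \right)} = -3$
$y{\left(T \right)} \left(-21\right) = \left(-3\right) \left(-21\right) = 63$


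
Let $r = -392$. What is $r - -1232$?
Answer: $840$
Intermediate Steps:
$r - -1232 = -392 - -1232 = -392 + 1232 = 840$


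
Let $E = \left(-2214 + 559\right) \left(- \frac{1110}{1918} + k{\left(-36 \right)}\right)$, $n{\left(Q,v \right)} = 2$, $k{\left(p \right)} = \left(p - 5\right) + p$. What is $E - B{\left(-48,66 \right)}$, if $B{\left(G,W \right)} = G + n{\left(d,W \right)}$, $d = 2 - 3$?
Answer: $\frac{123172804}{959} \approx 1.2844 \cdot 10^{5}$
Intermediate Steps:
$k{\left(p \right)} = -5 + 2 p$ ($k{\left(p \right)} = \left(-5 + p\right) + p = -5 + 2 p$)
$d = -1$ ($d = 2 - 3 = -1$)
$B{\left(G,W \right)} = 2 + G$ ($B{\left(G,W \right)} = G + 2 = 2 + G$)
$E = \frac{123128690}{959}$ ($E = \left(-2214 + 559\right) \left(- \frac{1110}{1918} + \left(-5 + 2 \left(-36\right)\right)\right) = - 1655 \left(\left(-1110\right) \frac{1}{1918} - 77\right) = - 1655 \left(- \frac{555}{959} - 77\right) = \left(-1655\right) \left(- \frac{74398}{959}\right) = \frac{123128690}{959} \approx 1.2839 \cdot 10^{5}$)
$E - B{\left(-48,66 \right)} = \frac{123128690}{959} - \left(2 - 48\right) = \frac{123128690}{959} - -46 = \frac{123128690}{959} + 46 = \frac{123172804}{959}$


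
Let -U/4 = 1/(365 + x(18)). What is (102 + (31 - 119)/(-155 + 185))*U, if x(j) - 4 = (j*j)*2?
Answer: -5944/15255 ≈ -0.38964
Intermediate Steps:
x(j) = 4 + 2*j**2 (x(j) = 4 + (j*j)*2 = 4 + j**2*2 = 4 + 2*j**2)
U = -4/1017 (U = -4/(365 + (4 + 2*18**2)) = -4/(365 + (4 + 2*324)) = -4/(365 + (4 + 648)) = -4/(365 + 652) = -4/1017 ≈ -0.0039331)
(102 + (31 - 119)/(-155 + 185))*U = (102 + (31 - 119)/(-155 + 185))*(-4/1017) = (102 - 88/30)*(-4/1017) = (102 - 88*1/30)*(-4/1017) = (102 - 44/15)*(-4/1017) = (1486/15)*(-4/1017) = -5944/15255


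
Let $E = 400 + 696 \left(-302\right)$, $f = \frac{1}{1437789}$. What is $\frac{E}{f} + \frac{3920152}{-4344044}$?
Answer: $- \frac{327580698062276806}{1086011} \approx -3.0164 \cdot 10^{11}$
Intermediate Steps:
$f = \frac{1}{1437789} \approx 6.9551 \cdot 10^{-7}$
$E = -209792$ ($E = 400 - 210192 = -209792$)
$\frac{E}{f} + \frac{3920152}{-4344044} = - 209792 \frac{1}{\frac{1}{1437789}} + \frac{3920152}{-4344044} = \left(-209792\right) 1437789 + 3920152 \left(- \frac{1}{4344044}\right) = -301636629888 - \frac{980038}{1086011} = - \frac{327580698062276806}{1086011}$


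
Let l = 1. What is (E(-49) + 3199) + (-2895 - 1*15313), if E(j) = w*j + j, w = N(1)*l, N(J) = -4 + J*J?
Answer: -14911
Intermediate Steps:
N(J) = -4 + J²
w = -3 (w = (-4 + 1²)*1 = (-4 + 1)*1 = -3*1 = -3)
E(j) = -2*j (E(j) = -3*j + j = -2*j)
(E(-49) + 3199) + (-2895 - 1*15313) = (-2*(-49) + 3199) + (-2895 - 1*15313) = (98 + 3199) + (-2895 - 15313) = 3297 - 18208 = -14911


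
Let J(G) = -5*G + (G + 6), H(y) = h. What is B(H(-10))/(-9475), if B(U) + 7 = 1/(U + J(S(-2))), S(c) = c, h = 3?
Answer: 118/161075 ≈ 0.00073258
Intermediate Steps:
H(y) = 3
J(G) = 6 - 4*G (J(G) = -5*G + (6 + G) = 6 - 4*G)
B(U) = -7 + 1/(14 + U) (B(U) = -7 + 1/(U + (6 - 4*(-2))) = -7 + 1/(U + (6 + 8)) = -7 + 1/(U + 14) = -7 + 1/(14 + U))
B(H(-10))/(-9475) = ((-97 - 7*3)/(14 + 3))/(-9475) = ((-97 - 21)/17)*(-1/9475) = ((1/17)*(-118))*(-1/9475) = -118/17*(-1/9475) = 118/161075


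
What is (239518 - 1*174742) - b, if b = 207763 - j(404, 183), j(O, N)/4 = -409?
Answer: -144623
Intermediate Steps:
j(O, N) = -1636 (j(O, N) = 4*(-409) = -1636)
b = 209399 (b = 207763 - 1*(-1636) = 207763 + 1636 = 209399)
(239518 - 1*174742) - b = (239518 - 1*174742) - 1*209399 = (239518 - 174742) - 209399 = 64776 - 209399 = -144623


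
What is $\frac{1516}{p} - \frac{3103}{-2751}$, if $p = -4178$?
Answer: $\frac{4396909}{5746839} \approx 0.7651$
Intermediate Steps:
$\frac{1516}{p} - \frac{3103}{-2751} = \frac{1516}{-4178} - \frac{3103}{-2751} = 1516 \left(- \frac{1}{4178}\right) - - \frac{3103}{2751} = - \frac{758}{2089} + \frac{3103}{2751} = \frac{4396909}{5746839}$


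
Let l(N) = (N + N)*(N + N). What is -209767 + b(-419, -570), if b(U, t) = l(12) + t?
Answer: -209761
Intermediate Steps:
l(N) = 4*N² (l(N) = (2*N)*(2*N) = 4*N²)
b(U, t) = 576 + t (b(U, t) = 4*12² + t = 4*144 + t = 576 + t)
-209767 + b(-419, -570) = -209767 + (576 - 570) = -209767 + 6 = -209761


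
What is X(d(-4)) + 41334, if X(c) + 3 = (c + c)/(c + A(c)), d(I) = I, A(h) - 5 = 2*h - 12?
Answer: 785297/19 ≈ 41331.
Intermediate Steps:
A(h) = -7 + 2*h (A(h) = 5 + (2*h - 12) = 5 + (-12 + 2*h) = -7 + 2*h)
X(c) = -3 + 2*c/(-7 + 3*c) (X(c) = -3 + (c + c)/(c + (-7 + 2*c)) = -3 + (2*c)/(-7 + 3*c) = -3 + 2*c/(-7 + 3*c))
X(d(-4)) + 41334 = 7*(3 - 1*(-4))/(-7 + 3*(-4)) + 41334 = 7*(3 + 4)/(-7 - 12) + 41334 = 7*7/(-19) + 41334 = 7*(-1/19)*7 + 41334 = -49/19 + 41334 = 785297/19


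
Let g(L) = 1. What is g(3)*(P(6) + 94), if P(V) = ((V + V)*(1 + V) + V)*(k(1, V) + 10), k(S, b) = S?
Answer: 1084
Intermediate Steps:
P(V) = 11*V + 22*V*(1 + V) (P(V) = ((V + V)*(1 + V) + V)*(1 + 10) = ((2*V)*(1 + V) + V)*11 = (2*V*(1 + V) + V)*11 = (V + 2*V*(1 + V))*11 = 11*V + 22*V*(1 + V))
g(3)*(P(6) + 94) = 1*(11*6*(3 + 2*6) + 94) = 1*(11*6*(3 + 12) + 94) = 1*(11*6*15 + 94) = 1*(990 + 94) = 1*1084 = 1084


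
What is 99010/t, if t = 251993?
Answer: 99010/251993 ≈ 0.39291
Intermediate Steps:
99010/t = 99010/251993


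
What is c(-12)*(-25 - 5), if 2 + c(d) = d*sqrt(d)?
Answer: 60 + 720*I*sqrt(3) ≈ 60.0 + 1247.1*I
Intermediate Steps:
c(d) = -2 + d**(3/2) (c(d) = -2 + d*sqrt(d) = -2 + d**(3/2))
c(-12)*(-25 - 5) = (-2 + (-12)**(3/2))*(-25 - 5) = (-2 - 24*I*sqrt(3))*(-30) = 60 + 720*I*sqrt(3)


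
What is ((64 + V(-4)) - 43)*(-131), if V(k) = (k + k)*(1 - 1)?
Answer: -2751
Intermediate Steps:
V(k) = 0 (V(k) = (2*k)*0 = 0)
((64 + V(-4)) - 43)*(-131) = ((64 + 0) - 43)*(-131) = (64 - 43)*(-131) = 21*(-131) = -2751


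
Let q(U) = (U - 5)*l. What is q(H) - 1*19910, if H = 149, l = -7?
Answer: -20918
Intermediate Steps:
q(U) = 35 - 7*U (q(U) = (U - 5)*(-7) = (-5 + U)*(-7) = 35 - 7*U)
q(H) - 1*19910 = (35 - 7*149) - 1*19910 = (35 - 1043) - 19910 = -1008 - 19910 = -20918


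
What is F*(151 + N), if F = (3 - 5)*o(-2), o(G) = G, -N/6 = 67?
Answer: -1004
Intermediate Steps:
N = -402 (N = -6*67 = -402)
F = 4 (F = (3 - 5)*(-2) = -2*(-2) = 4)
F*(151 + N) = 4*(151 - 402) = 4*(-251) = -1004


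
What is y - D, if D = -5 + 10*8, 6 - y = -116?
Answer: 47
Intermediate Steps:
y = 122 (y = 6 - 1*(-116) = 6 + 116 = 122)
D = 75 (D = -5 + 80 = 75)
y - D = 122 - 1*75 = 122 - 75 = 47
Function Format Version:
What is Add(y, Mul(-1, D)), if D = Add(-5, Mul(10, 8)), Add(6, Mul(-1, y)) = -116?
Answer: 47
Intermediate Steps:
y = 122 (y = Add(6, Mul(-1, -116)) = Add(6, 116) = 122)
D = 75 (D = Add(-5, 80) = 75)
Add(y, Mul(-1, D)) = Add(122, Mul(-1, 75)) = Add(122, -75) = 47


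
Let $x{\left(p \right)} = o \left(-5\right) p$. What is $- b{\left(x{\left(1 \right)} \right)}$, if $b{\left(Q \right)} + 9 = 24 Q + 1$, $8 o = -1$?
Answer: $-7$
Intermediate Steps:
$o = - \frac{1}{8}$ ($o = \frac{1}{8} \left(-1\right) = - \frac{1}{8} \approx -0.125$)
$x{\left(p \right)} = \frac{5 p}{8}$ ($x{\left(p \right)} = \left(- \frac{1}{8}\right) \left(-5\right) p = \frac{5 p}{8}$)
$b{\left(Q \right)} = -8 + 24 Q$ ($b{\left(Q \right)} = -9 + \left(24 Q + 1\right) = -9 + \left(1 + 24 Q\right) = -8 + 24 Q$)
$- b{\left(x{\left(1 \right)} \right)} = - (-8 + 24 \cdot \frac{5}{8} \cdot 1) = - (-8 + 24 \cdot \frac{5}{8}) = - (-8 + 15) = \left(-1\right) 7 = -7$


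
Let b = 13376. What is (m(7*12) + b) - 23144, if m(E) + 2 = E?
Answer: -9686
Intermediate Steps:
m(E) = -2 + E
(m(7*12) + b) - 23144 = ((-2 + 7*12) + 13376) - 23144 = ((-2 + 84) + 13376) - 23144 = (82 + 13376) - 23144 = 13458 - 23144 = -9686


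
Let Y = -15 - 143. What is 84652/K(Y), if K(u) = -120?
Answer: -21163/30 ≈ -705.43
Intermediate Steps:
Y = -158
84652/K(Y) = 84652/(-120) = 84652*(-1/120) = -21163/30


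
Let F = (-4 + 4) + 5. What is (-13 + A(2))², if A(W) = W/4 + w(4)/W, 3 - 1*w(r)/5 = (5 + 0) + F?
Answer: 900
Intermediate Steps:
F = 5 (F = 0 + 5 = 5)
w(r) = -35 (w(r) = 15 - 5*((5 + 0) + 5) = 15 - 5*(5 + 5) = 15 - 5*10 = 15 - 50 = -35)
A(W) = -35/W + W/4 (A(W) = W/4 - 35/W = -35/W + W/4)
(-13 + A(2))² = (-13 + (-35/2 + (¼)*2))² = (-13 + (-35*½ + ½))² = (-13 + (-35/2 + ½))² = (-13 - 17)² = (-30)² = 900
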